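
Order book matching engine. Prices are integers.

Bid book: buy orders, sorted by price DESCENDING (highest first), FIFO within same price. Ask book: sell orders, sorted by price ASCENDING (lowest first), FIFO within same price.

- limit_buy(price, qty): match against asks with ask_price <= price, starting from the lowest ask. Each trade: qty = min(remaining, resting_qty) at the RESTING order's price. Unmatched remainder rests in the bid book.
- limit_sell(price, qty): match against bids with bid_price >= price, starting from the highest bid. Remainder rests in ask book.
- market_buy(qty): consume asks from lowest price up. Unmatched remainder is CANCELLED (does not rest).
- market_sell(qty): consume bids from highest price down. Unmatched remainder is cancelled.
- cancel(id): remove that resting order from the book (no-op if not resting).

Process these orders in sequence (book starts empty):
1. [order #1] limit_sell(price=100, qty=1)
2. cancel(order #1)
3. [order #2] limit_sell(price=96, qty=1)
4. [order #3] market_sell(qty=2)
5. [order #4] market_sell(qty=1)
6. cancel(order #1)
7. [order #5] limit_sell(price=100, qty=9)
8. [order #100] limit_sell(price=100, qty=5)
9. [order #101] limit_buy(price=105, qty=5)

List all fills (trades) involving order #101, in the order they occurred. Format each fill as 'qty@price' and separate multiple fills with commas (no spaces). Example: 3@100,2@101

Answer: 1@96,4@100

Derivation:
After op 1 [order #1] limit_sell(price=100, qty=1): fills=none; bids=[-] asks=[#1:1@100]
After op 2 cancel(order #1): fills=none; bids=[-] asks=[-]
After op 3 [order #2] limit_sell(price=96, qty=1): fills=none; bids=[-] asks=[#2:1@96]
After op 4 [order #3] market_sell(qty=2): fills=none; bids=[-] asks=[#2:1@96]
After op 5 [order #4] market_sell(qty=1): fills=none; bids=[-] asks=[#2:1@96]
After op 6 cancel(order #1): fills=none; bids=[-] asks=[#2:1@96]
After op 7 [order #5] limit_sell(price=100, qty=9): fills=none; bids=[-] asks=[#2:1@96 #5:9@100]
After op 8 [order #100] limit_sell(price=100, qty=5): fills=none; bids=[-] asks=[#2:1@96 #5:9@100 #100:5@100]
After op 9 [order #101] limit_buy(price=105, qty=5): fills=#101x#2:1@96 #101x#5:4@100; bids=[-] asks=[#5:5@100 #100:5@100]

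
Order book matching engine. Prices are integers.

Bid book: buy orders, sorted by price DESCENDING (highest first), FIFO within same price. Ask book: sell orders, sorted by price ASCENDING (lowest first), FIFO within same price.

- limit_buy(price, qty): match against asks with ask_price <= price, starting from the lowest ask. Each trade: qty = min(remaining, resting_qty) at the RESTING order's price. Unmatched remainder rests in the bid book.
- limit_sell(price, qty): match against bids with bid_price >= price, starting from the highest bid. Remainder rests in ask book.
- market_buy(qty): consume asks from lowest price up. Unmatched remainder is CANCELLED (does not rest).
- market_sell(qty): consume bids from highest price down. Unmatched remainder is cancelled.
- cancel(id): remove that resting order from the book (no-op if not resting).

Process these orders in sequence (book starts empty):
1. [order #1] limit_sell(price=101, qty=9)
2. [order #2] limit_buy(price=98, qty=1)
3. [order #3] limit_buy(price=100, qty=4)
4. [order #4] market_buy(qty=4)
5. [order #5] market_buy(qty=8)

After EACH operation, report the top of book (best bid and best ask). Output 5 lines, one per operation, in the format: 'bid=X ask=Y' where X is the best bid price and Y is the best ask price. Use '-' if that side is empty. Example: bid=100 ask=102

After op 1 [order #1] limit_sell(price=101, qty=9): fills=none; bids=[-] asks=[#1:9@101]
After op 2 [order #2] limit_buy(price=98, qty=1): fills=none; bids=[#2:1@98] asks=[#1:9@101]
After op 3 [order #3] limit_buy(price=100, qty=4): fills=none; bids=[#3:4@100 #2:1@98] asks=[#1:9@101]
After op 4 [order #4] market_buy(qty=4): fills=#4x#1:4@101; bids=[#3:4@100 #2:1@98] asks=[#1:5@101]
After op 5 [order #5] market_buy(qty=8): fills=#5x#1:5@101; bids=[#3:4@100 #2:1@98] asks=[-]

Answer: bid=- ask=101
bid=98 ask=101
bid=100 ask=101
bid=100 ask=101
bid=100 ask=-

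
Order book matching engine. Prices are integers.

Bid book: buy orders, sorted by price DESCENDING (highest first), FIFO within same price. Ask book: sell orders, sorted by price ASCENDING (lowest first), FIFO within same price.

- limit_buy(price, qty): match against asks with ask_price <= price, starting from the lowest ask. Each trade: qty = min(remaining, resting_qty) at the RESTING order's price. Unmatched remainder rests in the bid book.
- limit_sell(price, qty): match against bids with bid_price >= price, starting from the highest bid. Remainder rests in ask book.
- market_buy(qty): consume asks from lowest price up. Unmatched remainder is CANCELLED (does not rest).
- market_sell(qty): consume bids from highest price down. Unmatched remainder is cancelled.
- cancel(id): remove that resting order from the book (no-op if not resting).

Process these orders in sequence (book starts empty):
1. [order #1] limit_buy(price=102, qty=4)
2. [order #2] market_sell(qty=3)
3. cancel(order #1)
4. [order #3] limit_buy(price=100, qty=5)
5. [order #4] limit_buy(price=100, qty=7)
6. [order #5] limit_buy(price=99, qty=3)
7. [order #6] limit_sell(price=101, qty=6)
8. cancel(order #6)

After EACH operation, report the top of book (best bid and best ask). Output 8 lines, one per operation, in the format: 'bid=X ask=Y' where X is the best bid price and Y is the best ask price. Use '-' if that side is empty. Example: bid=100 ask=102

After op 1 [order #1] limit_buy(price=102, qty=4): fills=none; bids=[#1:4@102] asks=[-]
After op 2 [order #2] market_sell(qty=3): fills=#1x#2:3@102; bids=[#1:1@102] asks=[-]
After op 3 cancel(order #1): fills=none; bids=[-] asks=[-]
After op 4 [order #3] limit_buy(price=100, qty=5): fills=none; bids=[#3:5@100] asks=[-]
After op 5 [order #4] limit_buy(price=100, qty=7): fills=none; bids=[#3:5@100 #4:7@100] asks=[-]
After op 6 [order #5] limit_buy(price=99, qty=3): fills=none; bids=[#3:5@100 #4:7@100 #5:3@99] asks=[-]
After op 7 [order #6] limit_sell(price=101, qty=6): fills=none; bids=[#3:5@100 #4:7@100 #5:3@99] asks=[#6:6@101]
After op 8 cancel(order #6): fills=none; bids=[#3:5@100 #4:7@100 #5:3@99] asks=[-]

Answer: bid=102 ask=-
bid=102 ask=-
bid=- ask=-
bid=100 ask=-
bid=100 ask=-
bid=100 ask=-
bid=100 ask=101
bid=100 ask=-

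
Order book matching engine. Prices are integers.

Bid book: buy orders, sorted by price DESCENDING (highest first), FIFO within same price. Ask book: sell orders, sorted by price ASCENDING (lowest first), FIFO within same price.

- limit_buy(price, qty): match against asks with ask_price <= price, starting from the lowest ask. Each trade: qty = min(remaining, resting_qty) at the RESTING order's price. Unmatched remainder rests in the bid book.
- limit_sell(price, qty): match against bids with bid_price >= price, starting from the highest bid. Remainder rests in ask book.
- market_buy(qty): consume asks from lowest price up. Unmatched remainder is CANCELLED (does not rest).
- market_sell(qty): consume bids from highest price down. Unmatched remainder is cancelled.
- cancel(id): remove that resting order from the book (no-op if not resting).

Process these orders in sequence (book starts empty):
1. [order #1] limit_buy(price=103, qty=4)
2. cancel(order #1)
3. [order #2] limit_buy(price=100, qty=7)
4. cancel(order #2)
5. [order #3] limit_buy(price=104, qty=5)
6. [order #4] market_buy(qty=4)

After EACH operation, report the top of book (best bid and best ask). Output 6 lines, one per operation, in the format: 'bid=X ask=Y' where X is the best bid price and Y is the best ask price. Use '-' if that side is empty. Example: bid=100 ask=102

Answer: bid=103 ask=-
bid=- ask=-
bid=100 ask=-
bid=- ask=-
bid=104 ask=-
bid=104 ask=-

Derivation:
After op 1 [order #1] limit_buy(price=103, qty=4): fills=none; bids=[#1:4@103] asks=[-]
After op 2 cancel(order #1): fills=none; bids=[-] asks=[-]
After op 3 [order #2] limit_buy(price=100, qty=7): fills=none; bids=[#2:7@100] asks=[-]
After op 4 cancel(order #2): fills=none; bids=[-] asks=[-]
After op 5 [order #3] limit_buy(price=104, qty=5): fills=none; bids=[#3:5@104] asks=[-]
After op 6 [order #4] market_buy(qty=4): fills=none; bids=[#3:5@104] asks=[-]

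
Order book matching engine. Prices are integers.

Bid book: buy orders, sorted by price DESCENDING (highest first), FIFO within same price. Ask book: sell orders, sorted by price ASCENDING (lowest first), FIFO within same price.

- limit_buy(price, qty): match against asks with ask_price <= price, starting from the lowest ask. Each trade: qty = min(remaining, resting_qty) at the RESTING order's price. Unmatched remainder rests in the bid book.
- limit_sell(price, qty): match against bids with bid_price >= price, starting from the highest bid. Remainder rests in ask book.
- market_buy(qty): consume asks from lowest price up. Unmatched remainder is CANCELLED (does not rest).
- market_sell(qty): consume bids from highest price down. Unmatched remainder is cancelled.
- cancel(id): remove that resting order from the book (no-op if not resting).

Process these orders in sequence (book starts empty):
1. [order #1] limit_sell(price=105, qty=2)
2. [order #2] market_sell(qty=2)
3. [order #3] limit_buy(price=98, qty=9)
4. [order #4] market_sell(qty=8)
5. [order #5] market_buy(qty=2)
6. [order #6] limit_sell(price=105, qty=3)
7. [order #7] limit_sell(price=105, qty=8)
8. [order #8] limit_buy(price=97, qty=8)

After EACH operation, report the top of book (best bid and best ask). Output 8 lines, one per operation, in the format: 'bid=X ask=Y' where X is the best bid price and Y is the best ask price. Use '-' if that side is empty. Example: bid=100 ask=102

Answer: bid=- ask=105
bid=- ask=105
bid=98 ask=105
bid=98 ask=105
bid=98 ask=-
bid=98 ask=105
bid=98 ask=105
bid=98 ask=105

Derivation:
After op 1 [order #1] limit_sell(price=105, qty=2): fills=none; bids=[-] asks=[#1:2@105]
After op 2 [order #2] market_sell(qty=2): fills=none; bids=[-] asks=[#1:2@105]
After op 3 [order #3] limit_buy(price=98, qty=9): fills=none; bids=[#3:9@98] asks=[#1:2@105]
After op 4 [order #4] market_sell(qty=8): fills=#3x#4:8@98; bids=[#3:1@98] asks=[#1:2@105]
After op 5 [order #5] market_buy(qty=2): fills=#5x#1:2@105; bids=[#3:1@98] asks=[-]
After op 6 [order #6] limit_sell(price=105, qty=3): fills=none; bids=[#3:1@98] asks=[#6:3@105]
After op 7 [order #7] limit_sell(price=105, qty=8): fills=none; bids=[#3:1@98] asks=[#6:3@105 #7:8@105]
After op 8 [order #8] limit_buy(price=97, qty=8): fills=none; bids=[#3:1@98 #8:8@97] asks=[#6:3@105 #7:8@105]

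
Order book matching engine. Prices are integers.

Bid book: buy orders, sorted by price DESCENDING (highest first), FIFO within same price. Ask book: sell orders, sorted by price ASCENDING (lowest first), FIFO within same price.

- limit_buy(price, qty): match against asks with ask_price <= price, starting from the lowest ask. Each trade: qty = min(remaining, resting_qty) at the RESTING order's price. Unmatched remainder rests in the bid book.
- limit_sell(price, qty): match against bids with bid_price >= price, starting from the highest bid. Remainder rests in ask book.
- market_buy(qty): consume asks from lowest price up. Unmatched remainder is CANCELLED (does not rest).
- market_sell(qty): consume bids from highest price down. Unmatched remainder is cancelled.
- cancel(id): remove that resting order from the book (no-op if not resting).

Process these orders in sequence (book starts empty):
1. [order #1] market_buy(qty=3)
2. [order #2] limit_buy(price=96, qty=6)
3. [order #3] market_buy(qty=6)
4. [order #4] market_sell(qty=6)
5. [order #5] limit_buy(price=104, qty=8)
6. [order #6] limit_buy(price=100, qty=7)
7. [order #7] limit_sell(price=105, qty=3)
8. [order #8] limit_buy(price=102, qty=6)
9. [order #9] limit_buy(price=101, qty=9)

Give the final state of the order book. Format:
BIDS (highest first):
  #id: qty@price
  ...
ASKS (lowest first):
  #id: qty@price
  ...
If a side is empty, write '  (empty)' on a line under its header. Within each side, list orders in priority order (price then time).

Answer: BIDS (highest first):
  #5: 8@104
  #8: 6@102
  #9: 9@101
  #6: 7@100
ASKS (lowest first):
  #7: 3@105

Derivation:
After op 1 [order #1] market_buy(qty=3): fills=none; bids=[-] asks=[-]
After op 2 [order #2] limit_buy(price=96, qty=6): fills=none; bids=[#2:6@96] asks=[-]
After op 3 [order #3] market_buy(qty=6): fills=none; bids=[#2:6@96] asks=[-]
After op 4 [order #4] market_sell(qty=6): fills=#2x#4:6@96; bids=[-] asks=[-]
After op 5 [order #5] limit_buy(price=104, qty=8): fills=none; bids=[#5:8@104] asks=[-]
After op 6 [order #6] limit_buy(price=100, qty=7): fills=none; bids=[#5:8@104 #6:7@100] asks=[-]
After op 7 [order #7] limit_sell(price=105, qty=3): fills=none; bids=[#5:8@104 #6:7@100] asks=[#7:3@105]
After op 8 [order #8] limit_buy(price=102, qty=6): fills=none; bids=[#5:8@104 #8:6@102 #6:7@100] asks=[#7:3@105]
After op 9 [order #9] limit_buy(price=101, qty=9): fills=none; bids=[#5:8@104 #8:6@102 #9:9@101 #6:7@100] asks=[#7:3@105]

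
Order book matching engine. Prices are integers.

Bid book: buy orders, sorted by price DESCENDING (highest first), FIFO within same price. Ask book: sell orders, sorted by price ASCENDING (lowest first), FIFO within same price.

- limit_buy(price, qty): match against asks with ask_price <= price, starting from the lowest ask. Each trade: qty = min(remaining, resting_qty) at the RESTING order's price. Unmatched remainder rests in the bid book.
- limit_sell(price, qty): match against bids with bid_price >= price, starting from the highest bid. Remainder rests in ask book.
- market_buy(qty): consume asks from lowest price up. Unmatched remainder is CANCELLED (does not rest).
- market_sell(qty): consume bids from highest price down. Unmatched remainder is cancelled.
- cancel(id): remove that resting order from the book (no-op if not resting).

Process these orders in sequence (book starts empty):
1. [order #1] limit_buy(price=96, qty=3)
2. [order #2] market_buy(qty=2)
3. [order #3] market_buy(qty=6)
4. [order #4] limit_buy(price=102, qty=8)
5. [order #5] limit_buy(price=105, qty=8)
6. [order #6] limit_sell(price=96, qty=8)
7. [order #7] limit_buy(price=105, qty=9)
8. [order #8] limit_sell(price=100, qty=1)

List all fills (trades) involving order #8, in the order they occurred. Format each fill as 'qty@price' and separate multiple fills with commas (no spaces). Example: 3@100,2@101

After op 1 [order #1] limit_buy(price=96, qty=3): fills=none; bids=[#1:3@96] asks=[-]
After op 2 [order #2] market_buy(qty=2): fills=none; bids=[#1:3@96] asks=[-]
After op 3 [order #3] market_buy(qty=6): fills=none; bids=[#1:3@96] asks=[-]
After op 4 [order #4] limit_buy(price=102, qty=8): fills=none; bids=[#4:8@102 #1:3@96] asks=[-]
After op 5 [order #5] limit_buy(price=105, qty=8): fills=none; bids=[#5:8@105 #4:8@102 #1:3@96] asks=[-]
After op 6 [order #6] limit_sell(price=96, qty=8): fills=#5x#6:8@105; bids=[#4:8@102 #1:3@96] asks=[-]
After op 7 [order #7] limit_buy(price=105, qty=9): fills=none; bids=[#7:9@105 #4:8@102 #1:3@96] asks=[-]
After op 8 [order #8] limit_sell(price=100, qty=1): fills=#7x#8:1@105; bids=[#7:8@105 #4:8@102 #1:3@96] asks=[-]

Answer: 1@105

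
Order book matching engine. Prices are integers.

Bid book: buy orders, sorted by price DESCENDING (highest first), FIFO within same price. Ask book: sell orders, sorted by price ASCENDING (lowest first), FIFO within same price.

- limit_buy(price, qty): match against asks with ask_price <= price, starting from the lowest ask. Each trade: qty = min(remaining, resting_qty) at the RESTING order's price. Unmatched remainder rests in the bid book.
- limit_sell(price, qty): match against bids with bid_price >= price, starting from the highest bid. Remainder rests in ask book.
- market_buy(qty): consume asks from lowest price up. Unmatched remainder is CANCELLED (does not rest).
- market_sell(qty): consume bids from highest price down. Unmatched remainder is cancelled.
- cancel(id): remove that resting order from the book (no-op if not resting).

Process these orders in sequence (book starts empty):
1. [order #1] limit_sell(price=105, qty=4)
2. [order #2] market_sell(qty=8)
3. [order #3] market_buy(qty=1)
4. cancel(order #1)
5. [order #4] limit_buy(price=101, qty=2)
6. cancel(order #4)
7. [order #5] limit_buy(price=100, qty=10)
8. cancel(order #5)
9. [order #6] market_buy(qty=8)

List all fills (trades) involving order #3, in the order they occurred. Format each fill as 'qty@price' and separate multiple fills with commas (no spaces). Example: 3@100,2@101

Answer: 1@105

Derivation:
After op 1 [order #1] limit_sell(price=105, qty=4): fills=none; bids=[-] asks=[#1:4@105]
After op 2 [order #2] market_sell(qty=8): fills=none; bids=[-] asks=[#1:4@105]
After op 3 [order #3] market_buy(qty=1): fills=#3x#1:1@105; bids=[-] asks=[#1:3@105]
After op 4 cancel(order #1): fills=none; bids=[-] asks=[-]
After op 5 [order #4] limit_buy(price=101, qty=2): fills=none; bids=[#4:2@101] asks=[-]
After op 6 cancel(order #4): fills=none; bids=[-] asks=[-]
After op 7 [order #5] limit_buy(price=100, qty=10): fills=none; bids=[#5:10@100] asks=[-]
After op 8 cancel(order #5): fills=none; bids=[-] asks=[-]
After op 9 [order #6] market_buy(qty=8): fills=none; bids=[-] asks=[-]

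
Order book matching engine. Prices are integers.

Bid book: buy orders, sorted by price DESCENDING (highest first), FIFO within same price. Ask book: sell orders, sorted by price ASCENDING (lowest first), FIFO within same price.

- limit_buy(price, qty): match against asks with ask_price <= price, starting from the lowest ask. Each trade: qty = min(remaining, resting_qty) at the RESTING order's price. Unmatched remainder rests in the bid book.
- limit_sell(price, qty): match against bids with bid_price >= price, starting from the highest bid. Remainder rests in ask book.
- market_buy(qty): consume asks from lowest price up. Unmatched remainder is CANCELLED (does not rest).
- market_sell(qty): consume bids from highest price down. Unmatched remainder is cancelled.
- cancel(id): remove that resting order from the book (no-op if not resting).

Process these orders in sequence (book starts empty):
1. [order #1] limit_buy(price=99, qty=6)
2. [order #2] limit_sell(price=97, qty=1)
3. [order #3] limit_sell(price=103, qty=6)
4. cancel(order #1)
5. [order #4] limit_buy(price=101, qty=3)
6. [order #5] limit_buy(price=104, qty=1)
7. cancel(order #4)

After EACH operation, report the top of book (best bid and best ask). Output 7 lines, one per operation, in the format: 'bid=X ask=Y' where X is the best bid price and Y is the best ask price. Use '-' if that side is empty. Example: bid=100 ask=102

After op 1 [order #1] limit_buy(price=99, qty=6): fills=none; bids=[#1:6@99] asks=[-]
After op 2 [order #2] limit_sell(price=97, qty=1): fills=#1x#2:1@99; bids=[#1:5@99] asks=[-]
After op 3 [order #3] limit_sell(price=103, qty=6): fills=none; bids=[#1:5@99] asks=[#3:6@103]
After op 4 cancel(order #1): fills=none; bids=[-] asks=[#3:6@103]
After op 5 [order #4] limit_buy(price=101, qty=3): fills=none; bids=[#4:3@101] asks=[#3:6@103]
After op 6 [order #5] limit_buy(price=104, qty=1): fills=#5x#3:1@103; bids=[#4:3@101] asks=[#3:5@103]
After op 7 cancel(order #4): fills=none; bids=[-] asks=[#3:5@103]

Answer: bid=99 ask=-
bid=99 ask=-
bid=99 ask=103
bid=- ask=103
bid=101 ask=103
bid=101 ask=103
bid=- ask=103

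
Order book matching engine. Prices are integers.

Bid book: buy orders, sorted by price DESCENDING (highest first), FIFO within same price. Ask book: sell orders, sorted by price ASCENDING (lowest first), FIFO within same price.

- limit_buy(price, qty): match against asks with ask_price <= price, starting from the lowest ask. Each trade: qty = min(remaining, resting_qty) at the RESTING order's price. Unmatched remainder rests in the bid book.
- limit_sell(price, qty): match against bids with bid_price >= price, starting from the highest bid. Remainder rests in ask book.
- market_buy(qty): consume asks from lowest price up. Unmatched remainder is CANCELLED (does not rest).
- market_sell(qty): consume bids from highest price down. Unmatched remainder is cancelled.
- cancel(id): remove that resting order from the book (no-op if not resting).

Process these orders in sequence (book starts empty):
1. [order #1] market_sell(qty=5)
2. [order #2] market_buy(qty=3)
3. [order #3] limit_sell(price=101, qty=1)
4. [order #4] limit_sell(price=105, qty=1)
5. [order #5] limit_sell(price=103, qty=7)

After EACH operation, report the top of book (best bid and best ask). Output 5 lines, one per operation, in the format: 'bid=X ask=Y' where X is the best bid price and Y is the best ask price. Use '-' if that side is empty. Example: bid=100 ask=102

After op 1 [order #1] market_sell(qty=5): fills=none; bids=[-] asks=[-]
After op 2 [order #2] market_buy(qty=3): fills=none; bids=[-] asks=[-]
After op 3 [order #3] limit_sell(price=101, qty=1): fills=none; bids=[-] asks=[#3:1@101]
After op 4 [order #4] limit_sell(price=105, qty=1): fills=none; bids=[-] asks=[#3:1@101 #4:1@105]
After op 5 [order #5] limit_sell(price=103, qty=7): fills=none; bids=[-] asks=[#3:1@101 #5:7@103 #4:1@105]

Answer: bid=- ask=-
bid=- ask=-
bid=- ask=101
bid=- ask=101
bid=- ask=101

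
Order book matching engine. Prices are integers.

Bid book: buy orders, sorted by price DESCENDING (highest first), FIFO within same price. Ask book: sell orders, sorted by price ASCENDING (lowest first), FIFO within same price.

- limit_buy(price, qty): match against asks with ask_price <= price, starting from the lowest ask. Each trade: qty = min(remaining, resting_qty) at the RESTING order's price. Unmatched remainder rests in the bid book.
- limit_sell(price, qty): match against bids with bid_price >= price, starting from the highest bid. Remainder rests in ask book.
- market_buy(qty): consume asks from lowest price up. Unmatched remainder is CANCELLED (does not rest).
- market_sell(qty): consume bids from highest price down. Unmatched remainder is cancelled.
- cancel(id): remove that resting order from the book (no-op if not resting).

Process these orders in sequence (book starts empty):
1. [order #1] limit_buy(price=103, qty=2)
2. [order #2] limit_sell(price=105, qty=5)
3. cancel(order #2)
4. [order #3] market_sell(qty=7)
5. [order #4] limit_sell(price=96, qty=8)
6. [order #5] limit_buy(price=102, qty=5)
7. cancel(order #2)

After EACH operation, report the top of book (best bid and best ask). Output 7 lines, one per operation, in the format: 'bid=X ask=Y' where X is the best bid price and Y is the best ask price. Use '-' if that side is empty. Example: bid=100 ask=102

Answer: bid=103 ask=-
bid=103 ask=105
bid=103 ask=-
bid=- ask=-
bid=- ask=96
bid=- ask=96
bid=- ask=96

Derivation:
After op 1 [order #1] limit_buy(price=103, qty=2): fills=none; bids=[#1:2@103] asks=[-]
After op 2 [order #2] limit_sell(price=105, qty=5): fills=none; bids=[#1:2@103] asks=[#2:5@105]
After op 3 cancel(order #2): fills=none; bids=[#1:2@103] asks=[-]
After op 4 [order #3] market_sell(qty=7): fills=#1x#3:2@103; bids=[-] asks=[-]
After op 5 [order #4] limit_sell(price=96, qty=8): fills=none; bids=[-] asks=[#4:8@96]
After op 6 [order #5] limit_buy(price=102, qty=5): fills=#5x#4:5@96; bids=[-] asks=[#4:3@96]
After op 7 cancel(order #2): fills=none; bids=[-] asks=[#4:3@96]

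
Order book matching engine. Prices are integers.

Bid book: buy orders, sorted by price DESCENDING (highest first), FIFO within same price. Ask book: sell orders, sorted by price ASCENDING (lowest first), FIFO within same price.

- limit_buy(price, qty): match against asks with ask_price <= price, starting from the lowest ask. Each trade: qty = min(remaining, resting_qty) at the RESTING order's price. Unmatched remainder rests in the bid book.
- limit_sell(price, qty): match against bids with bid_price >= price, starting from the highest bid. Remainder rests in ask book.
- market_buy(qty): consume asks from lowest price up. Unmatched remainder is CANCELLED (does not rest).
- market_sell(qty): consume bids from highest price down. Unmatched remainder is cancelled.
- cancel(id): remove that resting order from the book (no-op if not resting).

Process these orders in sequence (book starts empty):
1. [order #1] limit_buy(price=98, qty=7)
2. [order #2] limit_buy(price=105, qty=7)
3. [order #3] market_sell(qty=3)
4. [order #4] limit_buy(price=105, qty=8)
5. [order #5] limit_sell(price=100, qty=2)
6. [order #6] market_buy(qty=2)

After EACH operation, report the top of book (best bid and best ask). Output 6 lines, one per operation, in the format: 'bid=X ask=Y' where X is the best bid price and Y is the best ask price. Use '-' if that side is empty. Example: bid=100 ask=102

After op 1 [order #1] limit_buy(price=98, qty=7): fills=none; bids=[#1:7@98] asks=[-]
After op 2 [order #2] limit_buy(price=105, qty=7): fills=none; bids=[#2:7@105 #1:7@98] asks=[-]
After op 3 [order #3] market_sell(qty=3): fills=#2x#3:3@105; bids=[#2:4@105 #1:7@98] asks=[-]
After op 4 [order #4] limit_buy(price=105, qty=8): fills=none; bids=[#2:4@105 #4:8@105 #1:7@98] asks=[-]
After op 5 [order #5] limit_sell(price=100, qty=2): fills=#2x#5:2@105; bids=[#2:2@105 #4:8@105 #1:7@98] asks=[-]
After op 6 [order #6] market_buy(qty=2): fills=none; bids=[#2:2@105 #4:8@105 #1:7@98] asks=[-]

Answer: bid=98 ask=-
bid=105 ask=-
bid=105 ask=-
bid=105 ask=-
bid=105 ask=-
bid=105 ask=-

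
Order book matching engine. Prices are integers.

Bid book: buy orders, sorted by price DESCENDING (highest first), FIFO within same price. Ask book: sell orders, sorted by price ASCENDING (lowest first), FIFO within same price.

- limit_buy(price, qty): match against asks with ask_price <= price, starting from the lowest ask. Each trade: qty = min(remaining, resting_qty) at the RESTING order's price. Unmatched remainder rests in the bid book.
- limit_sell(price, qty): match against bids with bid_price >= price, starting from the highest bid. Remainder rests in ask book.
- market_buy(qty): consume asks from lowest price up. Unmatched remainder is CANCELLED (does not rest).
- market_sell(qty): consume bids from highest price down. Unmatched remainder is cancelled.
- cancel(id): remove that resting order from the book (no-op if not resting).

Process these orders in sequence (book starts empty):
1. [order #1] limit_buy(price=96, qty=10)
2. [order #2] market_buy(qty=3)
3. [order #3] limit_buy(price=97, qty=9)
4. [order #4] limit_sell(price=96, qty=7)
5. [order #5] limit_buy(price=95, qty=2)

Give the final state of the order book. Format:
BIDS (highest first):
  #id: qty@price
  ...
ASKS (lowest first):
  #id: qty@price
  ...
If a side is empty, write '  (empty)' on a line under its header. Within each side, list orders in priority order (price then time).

Answer: BIDS (highest first):
  #3: 2@97
  #1: 10@96
  #5: 2@95
ASKS (lowest first):
  (empty)

Derivation:
After op 1 [order #1] limit_buy(price=96, qty=10): fills=none; bids=[#1:10@96] asks=[-]
After op 2 [order #2] market_buy(qty=3): fills=none; bids=[#1:10@96] asks=[-]
After op 3 [order #3] limit_buy(price=97, qty=9): fills=none; bids=[#3:9@97 #1:10@96] asks=[-]
After op 4 [order #4] limit_sell(price=96, qty=7): fills=#3x#4:7@97; bids=[#3:2@97 #1:10@96] asks=[-]
After op 5 [order #5] limit_buy(price=95, qty=2): fills=none; bids=[#3:2@97 #1:10@96 #5:2@95] asks=[-]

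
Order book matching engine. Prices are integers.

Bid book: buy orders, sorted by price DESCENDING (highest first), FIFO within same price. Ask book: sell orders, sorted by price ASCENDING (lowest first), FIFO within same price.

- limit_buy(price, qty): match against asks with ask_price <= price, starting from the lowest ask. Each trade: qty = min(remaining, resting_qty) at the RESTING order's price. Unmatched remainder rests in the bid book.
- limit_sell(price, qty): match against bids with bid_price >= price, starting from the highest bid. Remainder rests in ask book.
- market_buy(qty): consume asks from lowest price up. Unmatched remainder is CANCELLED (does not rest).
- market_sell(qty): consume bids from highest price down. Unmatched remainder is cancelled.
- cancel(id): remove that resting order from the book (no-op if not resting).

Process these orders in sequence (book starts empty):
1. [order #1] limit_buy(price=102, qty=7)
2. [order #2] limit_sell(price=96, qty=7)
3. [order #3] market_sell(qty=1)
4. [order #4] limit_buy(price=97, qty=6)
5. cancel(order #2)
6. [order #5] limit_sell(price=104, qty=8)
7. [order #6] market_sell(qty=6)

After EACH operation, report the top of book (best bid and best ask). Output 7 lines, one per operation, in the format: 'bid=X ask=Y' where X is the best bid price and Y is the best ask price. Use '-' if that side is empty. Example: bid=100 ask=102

Answer: bid=102 ask=-
bid=- ask=-
bid=- ask=-
bid=97 ask=-
bid=97 ask=-
bid=97 ask=104
bid=- ask=104

Derivation:
After op 1 [order #1] limit_buy(price=102, qty=7): fills=none; bids=[#1:7@102] asks=[-]
After op 2 [order #2] limit_sell(price=96, qty=7): fills=#1x#2:7@102; bids=[-] asks=[-]
After op 3 [order #3] market_sell(qty=1): fills=none; bids=[-] asks=[-]
After op 4 [order #4] limit_buy(price=97, qty=6): fills=none; bids=[#4:6@97] asks=[-]
After op 5 cancel(order #2): fills=none; bids=[#4:6@97] asks=[-]
After op 6 [order #5] limit_sell(price=104, qty=8): fills=none; bids=[#4:6@97] asks=[#5:8@104]
After op 7 [order #6] market_sell(qty=6): fills=#4x#6:6@97; bids=[-] asks=[#5:8@104]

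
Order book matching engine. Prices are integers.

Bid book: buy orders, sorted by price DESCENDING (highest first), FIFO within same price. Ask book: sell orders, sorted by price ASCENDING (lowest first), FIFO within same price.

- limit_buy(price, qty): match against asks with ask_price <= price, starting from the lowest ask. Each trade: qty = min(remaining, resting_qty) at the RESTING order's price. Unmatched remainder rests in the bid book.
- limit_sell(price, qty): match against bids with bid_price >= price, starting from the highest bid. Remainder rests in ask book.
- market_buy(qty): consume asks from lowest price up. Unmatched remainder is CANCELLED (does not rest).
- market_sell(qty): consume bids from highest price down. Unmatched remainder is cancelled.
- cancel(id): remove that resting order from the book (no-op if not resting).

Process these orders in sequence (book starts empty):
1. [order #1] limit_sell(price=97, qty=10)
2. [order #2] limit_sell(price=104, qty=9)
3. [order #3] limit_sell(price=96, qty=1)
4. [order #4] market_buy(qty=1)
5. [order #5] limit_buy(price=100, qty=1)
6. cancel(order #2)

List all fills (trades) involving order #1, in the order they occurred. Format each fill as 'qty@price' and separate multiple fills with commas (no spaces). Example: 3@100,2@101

Answer: 1@97

Derivation:
After op 1 [order #1] limit_sell(price=97, qty=10): fills=none; bids=[-] asks=[#1:10@97]
After op 2 [order #2] limit_sell(price=104, qty=9): fills=none; bids=[-] asks=[#1:10@97 #2:9@104]
After op 3 [order #3] limit_sell(price=96, qty=1): fills=none; bids=[-] asks=[#3:1@96 #1:10@97 #2:9@104]
After op 4 [order #4] market_buy(qty=1): fills=#4x#3:1@96; bids=[-] asks=[#1:10@97 #2:9@104]
After op 5 [order #5] limit_buy(price=100, qty=1): fills=#5x#1:1@97; bids=[-] asks=[#1:9@97 #2:9@104]
After op 6 cancel(order #2): fills=none; bids=[-] asks=[#1:9@97]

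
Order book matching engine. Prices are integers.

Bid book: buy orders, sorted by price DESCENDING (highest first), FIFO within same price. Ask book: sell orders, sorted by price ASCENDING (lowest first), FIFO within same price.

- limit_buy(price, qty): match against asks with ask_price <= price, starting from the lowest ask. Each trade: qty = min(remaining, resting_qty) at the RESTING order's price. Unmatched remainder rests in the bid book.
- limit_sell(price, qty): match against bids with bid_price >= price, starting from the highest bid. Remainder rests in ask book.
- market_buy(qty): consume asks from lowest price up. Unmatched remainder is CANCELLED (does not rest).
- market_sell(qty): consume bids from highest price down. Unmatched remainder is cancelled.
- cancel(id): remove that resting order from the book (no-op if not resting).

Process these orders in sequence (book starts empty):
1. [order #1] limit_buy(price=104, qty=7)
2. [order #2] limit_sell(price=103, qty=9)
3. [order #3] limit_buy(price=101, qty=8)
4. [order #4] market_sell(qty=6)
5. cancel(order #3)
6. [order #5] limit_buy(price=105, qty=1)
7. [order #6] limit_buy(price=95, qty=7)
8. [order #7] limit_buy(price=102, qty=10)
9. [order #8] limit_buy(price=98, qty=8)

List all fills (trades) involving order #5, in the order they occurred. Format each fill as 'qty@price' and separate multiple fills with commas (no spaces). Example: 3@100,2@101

Answer: 1@103

Derivation:
After op 1 [order #1] limit_buy(price=104, qty=7): fills=none; bids=[#1:7@104] asks=[-]
After op 2 [order #2] limit_sell(price=103, qty=9): fills=#1x#2:7@104; bids=[-] asks=[#2:2@103]
After op 3 [order #3] limit_buy(price=101, qty=8): fills=none; bids=[#3:8@101] asks=[#2:2@103]
After op 4 [order #4] market_sell(qty=6): fills=#3x#4:6@101; bids=[#3:2@101] asks=[#2:2@103]
After op 5 cancel(order #3): fills=none; bids=[-] asks=[#2:2@103]
After op 6 [order #5] limit_buy(price=105, qty=1): fills=#5x#2:1@103; bids=[-] asks=[#2:1@103]
After op 7 [order #6] limit_buy(price=95, qty=7): fills=none; bids=[#6:7@95] asks=[#2:1@103]
After op 8 [order #7] limit_buy(price=102, qty=10): fills=none; bids=[#7:10@102 #6:7@95] asks=[#2:1@103]
After op 9 [order #8] limit_buy(price=98, qty=8): fills=none; bids=[#7:10@102 #8:8@98 #6:7@95] asks=[#2:1@103]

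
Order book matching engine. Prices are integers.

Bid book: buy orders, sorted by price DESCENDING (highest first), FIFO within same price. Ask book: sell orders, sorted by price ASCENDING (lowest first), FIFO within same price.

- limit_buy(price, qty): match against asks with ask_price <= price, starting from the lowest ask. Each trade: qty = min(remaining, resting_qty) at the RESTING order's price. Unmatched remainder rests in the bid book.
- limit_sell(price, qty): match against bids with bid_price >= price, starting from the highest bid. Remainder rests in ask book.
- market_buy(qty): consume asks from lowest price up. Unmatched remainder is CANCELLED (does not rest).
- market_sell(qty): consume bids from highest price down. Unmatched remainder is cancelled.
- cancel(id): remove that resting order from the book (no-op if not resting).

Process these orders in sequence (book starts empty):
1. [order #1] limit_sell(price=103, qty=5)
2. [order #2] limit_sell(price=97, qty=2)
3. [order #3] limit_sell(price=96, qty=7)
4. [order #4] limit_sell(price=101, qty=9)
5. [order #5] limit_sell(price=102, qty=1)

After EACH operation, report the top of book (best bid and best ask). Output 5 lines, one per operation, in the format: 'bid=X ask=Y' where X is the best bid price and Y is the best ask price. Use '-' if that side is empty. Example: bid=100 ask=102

Answer: bid=- ask=103
bid=- ask=97
bid=- ask=96
bid=- ask=96
bid=- ask=96

Derivation:
After op 1 [order #1] limit_sell(price=103, qty=5): fills=none; bids=[-] asks=[#1:5@103]
After op 2 [order #2] limit_sell(price=97, qty=2): fills=none; bids=[-] asks=[#2:2@97 #1:5@103]
After op 3 [order #3] limit_sell(price=96, qty=7): fills=none; bids=[-] asks=[#3:7@96 #2:2@97 #1:5@103]
After op 4 [order #4] limit_sell(price=101, qty=9): fills=none; bids=[-] asks=[#3:7@96 #2:2@97 #4:9@101 #1:5@103]
After op 5 [order #5] limit_sell(price=102, qty=1): fills=none; bids=[-] asks=[#3:7@96 #2:2@97 #4:9@101 #5:1@102 #1:5@103]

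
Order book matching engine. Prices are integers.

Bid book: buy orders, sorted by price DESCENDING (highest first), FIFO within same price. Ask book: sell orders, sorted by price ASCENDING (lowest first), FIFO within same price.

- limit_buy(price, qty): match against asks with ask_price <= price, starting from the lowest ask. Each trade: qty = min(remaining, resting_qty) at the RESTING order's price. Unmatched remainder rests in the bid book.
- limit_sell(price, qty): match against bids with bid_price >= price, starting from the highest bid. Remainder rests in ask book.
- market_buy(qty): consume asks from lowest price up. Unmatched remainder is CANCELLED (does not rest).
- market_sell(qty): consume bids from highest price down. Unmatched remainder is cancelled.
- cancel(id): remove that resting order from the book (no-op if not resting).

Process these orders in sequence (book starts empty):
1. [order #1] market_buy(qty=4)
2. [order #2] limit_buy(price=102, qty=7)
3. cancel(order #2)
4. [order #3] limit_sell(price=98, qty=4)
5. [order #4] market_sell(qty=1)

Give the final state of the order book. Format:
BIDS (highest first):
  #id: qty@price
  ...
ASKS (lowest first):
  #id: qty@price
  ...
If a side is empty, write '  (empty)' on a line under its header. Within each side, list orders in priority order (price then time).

Answer: BIDS (highest first):
  (empty)
ASKS (lowest first):
  #3: 4@98

Derivation:
After op 1 [order #1] market_buy(qty=4): fills=none; bids=[-] asks=[-]
After op 2 [order #2] limit_buy(price=102, qty=7): fills=none; bids=[#2:7@102] asks=[-]
After op 3 cancel(order #2): fills=none; bids=[-] asks=[-]
After op 4 [order #3] limit_sell(price=98, qty=4): fills=none; bids=[-] asks=[#3:4@98]
After op 5 [order #4] market_sell(qty=1): fills=none; bids=[-] asks=[#3:4@98]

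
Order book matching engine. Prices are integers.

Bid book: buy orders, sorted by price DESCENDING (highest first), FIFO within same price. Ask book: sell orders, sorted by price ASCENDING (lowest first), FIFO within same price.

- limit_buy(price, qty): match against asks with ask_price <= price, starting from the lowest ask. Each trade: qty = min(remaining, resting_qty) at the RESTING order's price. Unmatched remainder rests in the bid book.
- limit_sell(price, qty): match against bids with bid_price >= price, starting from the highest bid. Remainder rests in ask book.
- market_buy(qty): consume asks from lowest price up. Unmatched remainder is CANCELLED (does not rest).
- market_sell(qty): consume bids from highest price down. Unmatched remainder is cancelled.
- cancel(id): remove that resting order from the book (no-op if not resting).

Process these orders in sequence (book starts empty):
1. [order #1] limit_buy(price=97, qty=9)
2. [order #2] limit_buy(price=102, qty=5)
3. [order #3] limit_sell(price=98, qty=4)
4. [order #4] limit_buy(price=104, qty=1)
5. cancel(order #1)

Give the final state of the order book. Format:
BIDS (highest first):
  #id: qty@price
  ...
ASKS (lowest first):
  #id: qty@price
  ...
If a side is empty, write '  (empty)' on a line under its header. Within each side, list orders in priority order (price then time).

After op 1 [order #1] limit_buy(price=97, qty=9): fills=none; bids=[#1:9@97] asks=[-]
After op 2 [order #2] limit_buy(price=102, qty=5): fills=none; bids=[#2:5@102 #1:9@97] asks=[-]
After op 3 [order #3] limit_sell(price=98, qty=4): fills=#2x#3:4@102; bids=[#2:1@102 #1:9@97] asks=[-]
After op 4 [order #4] limit_buy(price=104, qty=1): fills=none; bids=[#4:1@104 #2:1@102 #1:9@97] asks=[-]
After op 5 cancel(order #1): fills=none; bids=[#4:1@104 #2:1@102] asks=[-]

Answer: BIDS (highest first):
  #4: 1@104
  #2: 1@102
ASKS (lowest first):
  (empty)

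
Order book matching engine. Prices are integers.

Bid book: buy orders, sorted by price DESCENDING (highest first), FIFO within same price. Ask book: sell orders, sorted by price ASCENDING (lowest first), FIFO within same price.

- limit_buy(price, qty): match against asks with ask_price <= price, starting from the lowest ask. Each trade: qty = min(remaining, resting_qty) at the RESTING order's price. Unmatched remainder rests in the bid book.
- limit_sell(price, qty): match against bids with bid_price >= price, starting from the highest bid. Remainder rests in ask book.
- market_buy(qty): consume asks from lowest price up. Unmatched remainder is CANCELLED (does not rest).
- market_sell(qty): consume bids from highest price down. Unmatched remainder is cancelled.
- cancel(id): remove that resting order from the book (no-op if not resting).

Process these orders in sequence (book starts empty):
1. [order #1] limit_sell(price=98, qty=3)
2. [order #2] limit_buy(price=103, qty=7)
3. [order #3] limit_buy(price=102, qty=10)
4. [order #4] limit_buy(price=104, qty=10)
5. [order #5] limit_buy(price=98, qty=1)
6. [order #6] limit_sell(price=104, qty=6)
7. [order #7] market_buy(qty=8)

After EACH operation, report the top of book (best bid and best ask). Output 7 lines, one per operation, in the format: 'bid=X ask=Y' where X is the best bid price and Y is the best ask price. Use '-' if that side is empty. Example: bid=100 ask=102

After op 1 [order #1] limit_sell(price=98, qty=3): fills=none; bids=[-] asks=[#1:3@98]
After op 2 [order #2] limit_buy(price=103, qty=7): fills=#2x#1:3@98; bids=[#2:4@103] asks=[-]
After op 3 [order #3] limit_buy(price=102, qty=10): fills=none; bids=[#2:4@103 #3:10@102] asks=[-]
After op 4 [order #4] limit_buy(price=104, qty=10): fills=none; bids=[#4:10@104 #2:4@103 #3:10@102] asks=[-]
After op 5 [order #5] limit_buy(price=98, qty=1): fills=none; bids=[#4:10@104 #2:4@103 #3:10@102 #5:1@98] asks=[-]
After op 6 [order #6] limit_sell(price=104, qty=6): fills=#4x#6:6@104; bids=[#4:4@104 #2:4@103 #3:10@102 #5:1@98] asks=[-]
After op 7 [order #7] market_buy(qty=8): fills=none; bids=[#4:4@104 #2:4@103 #3:10@102 #5:1@98] asks=[-]

Answer: bid=- ask=98
bid=103 ask=-
bid=103 ask=-
bid=104 ask=-
bid=104 ask=-
bid=104 ask=-
bid=104 ask=-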